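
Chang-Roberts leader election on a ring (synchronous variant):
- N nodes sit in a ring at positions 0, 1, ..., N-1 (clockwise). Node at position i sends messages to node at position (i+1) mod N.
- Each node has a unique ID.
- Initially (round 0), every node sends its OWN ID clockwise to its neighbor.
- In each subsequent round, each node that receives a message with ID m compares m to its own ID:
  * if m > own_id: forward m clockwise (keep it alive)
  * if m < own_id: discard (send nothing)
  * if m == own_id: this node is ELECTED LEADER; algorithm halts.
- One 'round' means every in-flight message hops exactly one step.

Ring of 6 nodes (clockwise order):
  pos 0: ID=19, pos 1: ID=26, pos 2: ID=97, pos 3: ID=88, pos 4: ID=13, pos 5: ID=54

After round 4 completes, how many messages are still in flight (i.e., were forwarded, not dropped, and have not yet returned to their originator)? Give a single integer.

Answer: 2

Derivation:
Round 1: pos1(id26) recv 19: drop; pos2(id97) recv 26: drop; pos3(id88) recv 97: fwd; pos4(id13) recv 88: fwd; pos5(id54) recv 13: drop; pos0(id19) recv 54: fwd
Round 2: pos4(id13) recv 97: fwd; pos5(id54) recv 88: fwd; pos1(id26) recv 54: fwd
Round 3: pos5(id54) recv 97: fwd; pos0(id19) recv 88: fwd; pos2(id97) recv 54: drop
Round 4: pos0(id19) recv 97: fwd; pos1(id26) recv 88: fwd
After round 4: 2 messages still in flight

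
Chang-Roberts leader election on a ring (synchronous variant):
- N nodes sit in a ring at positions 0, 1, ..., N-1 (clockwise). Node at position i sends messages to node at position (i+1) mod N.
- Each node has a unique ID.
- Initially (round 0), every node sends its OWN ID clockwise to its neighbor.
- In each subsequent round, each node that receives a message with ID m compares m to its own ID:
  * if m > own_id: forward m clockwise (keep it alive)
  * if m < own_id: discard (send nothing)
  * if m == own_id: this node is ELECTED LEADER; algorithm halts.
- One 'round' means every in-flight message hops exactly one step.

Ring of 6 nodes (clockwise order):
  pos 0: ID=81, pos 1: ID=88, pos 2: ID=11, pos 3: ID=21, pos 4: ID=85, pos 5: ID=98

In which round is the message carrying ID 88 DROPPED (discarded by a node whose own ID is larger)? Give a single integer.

Round 1: pos1(id88) recv 81: drop; pos2(id11) recv 88: fwd; pos3(id21) recv 11: drop; pos4(id85) recv 21: drop; pos5(id98) recv 85: drop; pos0(id81) recv 98: fwd
Round 2: pos3(id21) recv 88: fwd; pos1(id88) recv 98: fwd
Round 3: pos4(id85) recv 88: fwd; pos2(id11) recv 98: fwd
Round 4: pos5(id98) recv 88: drop; pos3(id21) recv 98: fwd
Round 5: pos4(id85) recv 98: fwd
Round 6: pos5(id98) recv 98: ELECTED
Message ID 88 originates at pos 1; dropped at pos 5 in round 4

Answer: 4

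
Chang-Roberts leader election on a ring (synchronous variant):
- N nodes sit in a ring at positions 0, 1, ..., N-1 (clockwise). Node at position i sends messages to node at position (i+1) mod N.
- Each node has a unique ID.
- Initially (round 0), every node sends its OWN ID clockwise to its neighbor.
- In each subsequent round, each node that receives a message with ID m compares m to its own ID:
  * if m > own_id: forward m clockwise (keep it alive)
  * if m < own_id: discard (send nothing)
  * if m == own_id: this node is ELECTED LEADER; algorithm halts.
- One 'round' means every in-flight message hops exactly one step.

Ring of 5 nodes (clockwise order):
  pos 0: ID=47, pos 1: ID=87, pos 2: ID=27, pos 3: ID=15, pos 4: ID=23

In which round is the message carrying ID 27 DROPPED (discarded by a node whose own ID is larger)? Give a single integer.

Answer: 3

Derivation:
Round 1: pos1(id87) recv 47: drop; pos2(id27) recv 87: fwd; pos3(id15) recv 27: fwd; pos4(id23) recv 15: drop; pos0(id47) recv 23: drop
Round 2: pos3(id15) recv 87: fwd; pos4(id23) recv 27: fwd
Round 3: pos4(id23) recv 87: fwd; pos0(id47) recv 27: drop
Round 4: pos0(id47) recv 87: fwd
Round 5: pos1(id87) recv 87: ELECTED
Message ID 27 originates at pos 2; dropped at pos 0 in round 3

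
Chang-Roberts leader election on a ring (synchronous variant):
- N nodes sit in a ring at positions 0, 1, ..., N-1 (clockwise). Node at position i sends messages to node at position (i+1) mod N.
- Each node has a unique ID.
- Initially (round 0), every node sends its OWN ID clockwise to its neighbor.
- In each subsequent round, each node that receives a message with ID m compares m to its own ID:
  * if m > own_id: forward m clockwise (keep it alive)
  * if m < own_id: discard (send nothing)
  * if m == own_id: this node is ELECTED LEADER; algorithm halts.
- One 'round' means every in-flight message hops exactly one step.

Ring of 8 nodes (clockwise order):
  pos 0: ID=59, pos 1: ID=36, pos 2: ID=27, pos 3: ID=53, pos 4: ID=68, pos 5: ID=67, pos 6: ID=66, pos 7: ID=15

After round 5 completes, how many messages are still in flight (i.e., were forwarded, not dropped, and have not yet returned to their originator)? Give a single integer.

Answer: 3

Derivation:
Round 1: pos1(id36) recv 59: fwd; pos2(id27) recv 36: fwd; pos3(id53) recv 27: drop; pos4(id68) recv 53: drop; pos5(id67) recv 68: fwd; pos6(id66) recv 67: fwd; pos7(id15) recv 66: fwd; pos0(id59) recv 15: drop
Round 2: pos2(id27) recv 59: fwd; pos3(id53) recv 36: drop; pos6(id66) recv 68: fwd; pos7(id15) recv 67: fwd; pos0(id59) recv 66: fwd
Round 3: pos3(id53) recv 59: fwd; pos7(id15) recv 68: fwd; pos0(id59) recv 67: fwd; pos1(id36) recv 66: fwd
Round 4: pos4(id68) recv 59: drop; pos0(id59) recv 68: fwd; pos1(id36) recv 67: fwd; pos2(id27) recv 66: fwd
Round 5: pos1(id36) recv 68: fwd; pos2(id27) recv 67: fwd; pos3(id53) recv 66: fwd
After round 5: 3 messages still in flight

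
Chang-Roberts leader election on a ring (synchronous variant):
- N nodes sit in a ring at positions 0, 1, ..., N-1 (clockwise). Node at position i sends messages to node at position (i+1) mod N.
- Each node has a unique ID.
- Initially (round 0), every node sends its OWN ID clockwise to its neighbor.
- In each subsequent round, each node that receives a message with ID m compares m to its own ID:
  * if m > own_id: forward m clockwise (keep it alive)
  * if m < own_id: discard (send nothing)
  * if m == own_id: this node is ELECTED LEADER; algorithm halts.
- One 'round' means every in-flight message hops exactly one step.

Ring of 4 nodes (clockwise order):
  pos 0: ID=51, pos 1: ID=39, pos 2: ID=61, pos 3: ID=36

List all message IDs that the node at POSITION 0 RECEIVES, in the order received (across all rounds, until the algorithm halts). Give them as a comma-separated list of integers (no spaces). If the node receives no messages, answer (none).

Answer: 36,61

Derivation:
Round 1: pos1(id39) recv 51: fwd; pos2(id61) recv 39: drop; pos3(id36) recv 61: fwd; pos0(id51) recv 36: drop
Round 2: pos2(id61) recv 51: drop; pos0(id51) recv 61: fwd
Round 3: pos1(id39) recv 61: fwd
Round 4: pos2(id61) recv 61: ELECTED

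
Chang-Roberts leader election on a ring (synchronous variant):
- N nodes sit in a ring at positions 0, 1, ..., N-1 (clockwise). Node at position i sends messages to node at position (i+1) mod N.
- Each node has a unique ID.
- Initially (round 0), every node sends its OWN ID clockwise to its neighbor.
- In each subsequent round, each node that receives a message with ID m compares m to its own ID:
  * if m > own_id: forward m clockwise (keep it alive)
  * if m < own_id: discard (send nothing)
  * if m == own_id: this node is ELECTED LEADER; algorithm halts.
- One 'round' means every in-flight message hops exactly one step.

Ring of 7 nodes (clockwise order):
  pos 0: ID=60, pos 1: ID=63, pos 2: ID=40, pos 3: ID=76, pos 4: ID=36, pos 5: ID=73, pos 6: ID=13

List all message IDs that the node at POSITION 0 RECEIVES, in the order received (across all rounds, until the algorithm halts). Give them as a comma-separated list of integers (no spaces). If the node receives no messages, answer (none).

Answer: 13,73,76

Derivation:
Round 1: pos1(id63) recv 60: drop; pos2(id40) recv 63: fwd; pos3(id76) recv 40: drop; pos4(id36) recv 76: fwd; pos5(id73) recv 36: drop; pos6(id13) recv 73: fwd; pos0(id60) recv 13: drop
Round 2: pos3(id76) recv 63: drop; pos5(id73) recv 76: fwd; pos0(id60) recv 73: fwd
Round 3: pos6(id13) recv 76: fwd; pos1(id63) recv 73: fwd
Round 4: pos0(id60) recv 76: fwd; pos2(id40) recv 73: fwd
Round 5: pos1(id63) recv 76: fwd; pos3(id76) recv 73: drop
Round 6: pos2(id40) recv 76: fwd
Round 7: pos3(id76) recv 76: ELECTED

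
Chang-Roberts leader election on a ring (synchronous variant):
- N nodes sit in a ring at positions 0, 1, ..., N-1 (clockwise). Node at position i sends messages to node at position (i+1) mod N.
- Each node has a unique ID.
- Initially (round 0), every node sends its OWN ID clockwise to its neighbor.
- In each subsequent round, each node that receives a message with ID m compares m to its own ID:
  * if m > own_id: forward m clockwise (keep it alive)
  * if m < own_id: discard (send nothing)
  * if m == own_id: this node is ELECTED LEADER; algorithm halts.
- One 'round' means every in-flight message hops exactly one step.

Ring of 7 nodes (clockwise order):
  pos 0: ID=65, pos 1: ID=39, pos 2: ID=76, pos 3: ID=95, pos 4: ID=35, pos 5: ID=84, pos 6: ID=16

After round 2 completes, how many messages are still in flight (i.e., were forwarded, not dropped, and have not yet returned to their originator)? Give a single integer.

Round 1: pos1(id39) recv 65: fwd; pos2(id76) recv 39: drop; pos3(id95) recv 76: drop; pos4(id35) recv 95: fwd; pos5(id84) recv 35: drop; pos6(id16) recv 84: fwd; pos0(id65) recv 16: drop
Round 2: pos2(id76) recv 65: drop; pos5(id84) recv 95: fwd; pos0(id65) recv 84: fwd
After round 2: 2 messages still in flight

Answer: 2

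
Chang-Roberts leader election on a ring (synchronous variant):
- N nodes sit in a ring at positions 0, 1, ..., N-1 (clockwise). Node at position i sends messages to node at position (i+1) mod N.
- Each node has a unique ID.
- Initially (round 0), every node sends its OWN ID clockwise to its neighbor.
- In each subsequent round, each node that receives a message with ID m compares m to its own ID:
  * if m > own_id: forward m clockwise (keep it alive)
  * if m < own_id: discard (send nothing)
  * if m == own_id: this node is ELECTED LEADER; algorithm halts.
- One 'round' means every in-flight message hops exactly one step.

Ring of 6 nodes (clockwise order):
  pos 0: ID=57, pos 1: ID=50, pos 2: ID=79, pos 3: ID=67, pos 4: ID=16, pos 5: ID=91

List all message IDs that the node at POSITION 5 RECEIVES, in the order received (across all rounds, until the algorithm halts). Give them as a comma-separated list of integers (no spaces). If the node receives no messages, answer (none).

Answer: 16,67,79,91

Derivation:
Round 1: pos1(id50) recv 57: fwd; pos2(id79) recv 50: drop; pos3(id67) recv 79: fwd; pos4(id16) recv 67: fwd; pos5(id91) recv 16: drop; pos0(id57) recv 91: fwd
Round 2: pos2(id79) recv 57: drop; pos4(id16) recv 79: fwd; pos5(id91) recv 67: drop; pos1(id50) recv 91: fwd
Round 3: pos5(id91) recv 79: drop; pos2(id79) recv 91: fwd
Round 4: pos3(id67) recv 91: fwd
Round 5: pos4(id16) recv 91: fwd
Round 6: pos5(id91) recv 91: ELECTED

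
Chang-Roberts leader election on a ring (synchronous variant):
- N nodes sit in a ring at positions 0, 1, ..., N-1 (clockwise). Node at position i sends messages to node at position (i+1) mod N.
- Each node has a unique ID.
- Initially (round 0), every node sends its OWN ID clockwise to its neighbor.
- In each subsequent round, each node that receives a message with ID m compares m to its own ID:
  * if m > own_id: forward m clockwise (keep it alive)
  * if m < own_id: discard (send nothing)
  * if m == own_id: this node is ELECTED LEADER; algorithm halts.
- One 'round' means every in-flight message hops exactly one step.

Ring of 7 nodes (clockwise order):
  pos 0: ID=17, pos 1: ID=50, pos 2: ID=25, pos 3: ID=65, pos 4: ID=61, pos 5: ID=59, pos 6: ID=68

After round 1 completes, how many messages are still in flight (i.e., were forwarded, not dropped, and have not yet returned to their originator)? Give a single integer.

Round 1: pos1(id50) recv 17: drop; pos2(id25) recv 50: fwd; pos3(id65) recv 25: drop; pos4(id61) recv 65: fwd; pos5(id59) recv 61: fwd; pos6(id68) recv 59: drop; pos0(id17) recv 68: fwd
After round 1: 4 messages still in flight

Answer: 4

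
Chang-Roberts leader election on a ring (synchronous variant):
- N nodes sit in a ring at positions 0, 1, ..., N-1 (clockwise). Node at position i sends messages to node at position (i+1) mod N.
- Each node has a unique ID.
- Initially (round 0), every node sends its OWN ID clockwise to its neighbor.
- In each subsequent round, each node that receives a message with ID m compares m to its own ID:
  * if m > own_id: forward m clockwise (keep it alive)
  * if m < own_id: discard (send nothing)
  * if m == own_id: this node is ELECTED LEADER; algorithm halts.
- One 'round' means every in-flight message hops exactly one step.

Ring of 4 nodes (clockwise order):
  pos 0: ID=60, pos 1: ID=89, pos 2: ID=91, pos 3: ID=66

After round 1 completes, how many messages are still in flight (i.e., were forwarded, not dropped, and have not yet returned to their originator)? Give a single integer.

Answer: 2

Derivation:
Round 1: pos1(id89) recv 60: drop; pos2(id91) recv 89: drop; pos3(id66) recv 91: fwd; pos0(id60) recv 66: fwd
After round 1: 2 messages still in flight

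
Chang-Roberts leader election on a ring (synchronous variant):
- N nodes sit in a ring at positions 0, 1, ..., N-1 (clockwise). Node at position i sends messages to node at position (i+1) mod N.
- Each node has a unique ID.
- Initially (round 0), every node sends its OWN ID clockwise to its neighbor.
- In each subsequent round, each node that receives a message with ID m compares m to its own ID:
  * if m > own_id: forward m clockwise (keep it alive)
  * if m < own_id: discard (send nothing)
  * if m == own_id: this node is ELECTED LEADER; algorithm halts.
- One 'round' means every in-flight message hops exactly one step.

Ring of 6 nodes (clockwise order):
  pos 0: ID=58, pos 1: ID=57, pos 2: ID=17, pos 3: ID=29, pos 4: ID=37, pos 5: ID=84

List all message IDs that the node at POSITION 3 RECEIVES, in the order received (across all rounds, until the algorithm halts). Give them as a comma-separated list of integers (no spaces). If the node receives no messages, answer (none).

Round 1: pos1(id57) recv 58: fwd; pos2(id17) recv 57: fwd; pos3(id29) recv 17: drop; pos4(id37) recv 29: drop; pos5(id84) recv 37: drop; pos0(id58) recv 84: fwd
Round 2: pos2(id17) recv 58: fwd; pos3(id29) recv 57: fwd; pos1(id57) recv 84: fwd
Round 3: pos3(id29) recv 58: fwd; pos4(id37) recv 57: fwd; pos2(id17) recv 84: fwd
Round 4: pos4(id37) recv 58: fwd; pos5(id84) recv 57: drop; pos3(id29) recv 84: fwd
Round 5: pos5(id84) recv 58: drop; pos4(id37) recv 84: fwd
Round 6: pos5(id84) recv 84: ELECTED

Answer: 17,57,58,84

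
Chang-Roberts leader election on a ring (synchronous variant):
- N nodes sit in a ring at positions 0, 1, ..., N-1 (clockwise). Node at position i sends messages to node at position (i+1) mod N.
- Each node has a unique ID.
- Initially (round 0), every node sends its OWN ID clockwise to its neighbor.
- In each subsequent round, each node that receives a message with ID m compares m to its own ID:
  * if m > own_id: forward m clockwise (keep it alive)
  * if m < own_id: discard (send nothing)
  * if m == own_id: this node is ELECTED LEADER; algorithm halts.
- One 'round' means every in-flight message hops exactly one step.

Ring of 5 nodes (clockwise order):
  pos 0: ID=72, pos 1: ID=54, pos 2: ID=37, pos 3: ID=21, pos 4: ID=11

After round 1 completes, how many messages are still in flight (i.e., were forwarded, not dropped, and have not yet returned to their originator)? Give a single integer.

Round 1: pos1(id54) recv 72: fwd; pos2(id37) recv 54: fwd; pos3(id21) recv 37: fwd; pos4(id11) recv 21: fwd; pos0(id72) recv 11: drop
After round 1: 4 messages still in flight

Answer: 4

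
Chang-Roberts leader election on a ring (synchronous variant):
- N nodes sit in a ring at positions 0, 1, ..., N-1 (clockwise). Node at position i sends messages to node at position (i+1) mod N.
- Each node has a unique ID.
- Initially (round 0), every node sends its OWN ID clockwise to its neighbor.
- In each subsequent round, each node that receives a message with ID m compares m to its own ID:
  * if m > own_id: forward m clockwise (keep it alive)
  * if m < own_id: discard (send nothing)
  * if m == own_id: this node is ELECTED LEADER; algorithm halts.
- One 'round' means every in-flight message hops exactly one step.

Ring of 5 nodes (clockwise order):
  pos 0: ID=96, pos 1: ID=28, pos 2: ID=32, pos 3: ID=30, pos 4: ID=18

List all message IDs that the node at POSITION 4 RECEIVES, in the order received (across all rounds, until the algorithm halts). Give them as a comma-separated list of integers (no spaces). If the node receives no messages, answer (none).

Answer: 30,32,96

Derivation:
Round 1: pos1(id28) recv 96: fwd; pos2(id32) recv 28: drop; pos3(id30) recv 32: fwd; pos4(id18) recv 30: fwd; pos0(id96) recv 18: drop
Round 2: pos2(id32) recv 96: fwd; pos4(id18) recv 32: fwd; pos0(id96) recv 30: drop
Round 3: pos3(id30) recv 96: fwd; pos0(id96) recv 32: drop
Round 4: pos4(id18) recv 96: fwd
Round 5: pos0(id96) recv 96: ELECTED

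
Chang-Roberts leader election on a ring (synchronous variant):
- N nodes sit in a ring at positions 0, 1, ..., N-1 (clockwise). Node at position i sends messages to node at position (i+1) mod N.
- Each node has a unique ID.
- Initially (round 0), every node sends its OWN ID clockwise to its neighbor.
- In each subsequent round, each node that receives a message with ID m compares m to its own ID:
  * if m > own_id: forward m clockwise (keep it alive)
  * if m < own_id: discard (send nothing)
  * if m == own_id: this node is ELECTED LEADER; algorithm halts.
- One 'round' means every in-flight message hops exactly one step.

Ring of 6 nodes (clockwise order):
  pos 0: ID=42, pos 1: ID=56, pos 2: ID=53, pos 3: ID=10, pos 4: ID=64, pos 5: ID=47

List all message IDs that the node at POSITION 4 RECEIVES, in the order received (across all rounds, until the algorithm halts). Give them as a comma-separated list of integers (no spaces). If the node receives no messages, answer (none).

Round 1: pos1(id56) recv 42: drop; pos2(id53) recv 56: fwd; pos3(id10) recv 53: fwd; pos4(id64) recv 10: drop; pos5(id47) recv 64: fwd; pos0(id42) recv 47: fwd
Round 2: pos3(id10) recv 56: fwd; pos4(id64) recv 53: drop; pos0(id42) recv 64: fwd; pos1(id56) recv 47: drop
Round 3: pos4(id64) recv 56: drop; pos1(id56) recv 64: fwd
Round 4: pos2(id53) recv 64: fwd
Round 5: pos3(id10) recv 64: fwd
Round 6: pos4(id64) recv 64: ELECTED

Answer: 10,53,56,64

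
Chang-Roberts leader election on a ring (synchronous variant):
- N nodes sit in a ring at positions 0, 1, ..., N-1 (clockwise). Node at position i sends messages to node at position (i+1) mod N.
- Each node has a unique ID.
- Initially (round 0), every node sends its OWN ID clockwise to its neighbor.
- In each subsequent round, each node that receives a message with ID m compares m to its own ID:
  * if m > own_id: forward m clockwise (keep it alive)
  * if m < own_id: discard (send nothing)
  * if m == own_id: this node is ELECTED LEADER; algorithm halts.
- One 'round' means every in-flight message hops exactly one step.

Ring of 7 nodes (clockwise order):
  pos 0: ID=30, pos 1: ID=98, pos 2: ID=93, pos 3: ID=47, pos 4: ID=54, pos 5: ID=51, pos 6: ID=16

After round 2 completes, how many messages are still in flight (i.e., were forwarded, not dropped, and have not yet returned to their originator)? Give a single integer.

Round 1: pos1(id98) recv 30: drop; pos2(id93) recv 98: fwd; pos3(id47) recv 93: fwd; pos4(id54) recv 47: drop; pos5(id51) recv 54: fwd; pos6(id16) recv 51: fwd; pos0(id30) recv 16: drop
Round 2: pos3(id47) recv 98: fwd; pos4(id54) recv 93: fwd; pos6(id16) recv 54: fwd; pos0(id30) recv 51: fwd
After round 2: 4 messages still in flight

Answer: 4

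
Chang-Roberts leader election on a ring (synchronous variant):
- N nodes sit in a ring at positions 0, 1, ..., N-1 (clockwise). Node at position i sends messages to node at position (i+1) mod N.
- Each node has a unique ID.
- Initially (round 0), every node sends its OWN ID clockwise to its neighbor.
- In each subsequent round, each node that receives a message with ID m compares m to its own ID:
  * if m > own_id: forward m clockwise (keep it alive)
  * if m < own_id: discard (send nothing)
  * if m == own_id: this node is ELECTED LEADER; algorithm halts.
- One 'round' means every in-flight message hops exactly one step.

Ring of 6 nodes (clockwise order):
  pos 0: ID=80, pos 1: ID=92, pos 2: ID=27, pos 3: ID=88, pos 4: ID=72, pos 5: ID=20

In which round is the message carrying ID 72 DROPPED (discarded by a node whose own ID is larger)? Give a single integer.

Round 1: pos1(id92) recv 80: drop; pos2(id27) recv 92: fwd; pos3(id88) recv 27: drop; pos4(id72) recv 88: fwd; pos5(id20) recv 72: fwd; pos0(id80) recv 20: drop
Round 2: pos3(id88) recv 92: fwd; pos5(id20) recv 88: fwd; pos0(id80) recv 72: drop
Round 3: pos4(id72) recv 92: fwd; pos0(id80) recv 88: fwd
Round 4: pos5(id20) recv 92: fwd; pos1(id92) recv 88: drop
Round 5: pos0(id80) recv 92: fwd
Round 6: pos1(id92) recv 92: ELECTED
Message ID 72 originates at pos 4; dropped at pos 0 in round 2

Answer: 2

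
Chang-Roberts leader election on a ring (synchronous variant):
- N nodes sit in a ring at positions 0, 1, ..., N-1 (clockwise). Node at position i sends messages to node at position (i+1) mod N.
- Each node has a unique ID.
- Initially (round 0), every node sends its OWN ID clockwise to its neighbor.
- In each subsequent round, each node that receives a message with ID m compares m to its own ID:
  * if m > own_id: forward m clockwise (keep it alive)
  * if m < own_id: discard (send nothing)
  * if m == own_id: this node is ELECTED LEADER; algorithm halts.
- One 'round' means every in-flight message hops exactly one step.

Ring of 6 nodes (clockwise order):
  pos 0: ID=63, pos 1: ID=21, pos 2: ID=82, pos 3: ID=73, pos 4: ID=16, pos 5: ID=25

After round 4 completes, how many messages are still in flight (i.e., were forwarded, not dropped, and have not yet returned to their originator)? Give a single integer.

Answer: 2

Derivation:
Round 1: pos1(id21) recv 63: fwd; pos2(id82) recv 21: drop; pos3(id73) recv 82: fwd; pos4(id16) recv 73: fwd; pos5(id25) recv 16: drop; pos0(id63) recv 25: drop
Round 2: pos2(id82) recv 63: drop; pos4(id16) recv 82: fwd; pos5(id25) recv 73: fwd
Round 3: pos5(id25) recv 82: fwd; pos0(id63) recv 73: fwd
Round 4: pos0(id63) recv 82: fwd; pos1(id21) recv 73: fwd
After round 4: 2 messages still in flight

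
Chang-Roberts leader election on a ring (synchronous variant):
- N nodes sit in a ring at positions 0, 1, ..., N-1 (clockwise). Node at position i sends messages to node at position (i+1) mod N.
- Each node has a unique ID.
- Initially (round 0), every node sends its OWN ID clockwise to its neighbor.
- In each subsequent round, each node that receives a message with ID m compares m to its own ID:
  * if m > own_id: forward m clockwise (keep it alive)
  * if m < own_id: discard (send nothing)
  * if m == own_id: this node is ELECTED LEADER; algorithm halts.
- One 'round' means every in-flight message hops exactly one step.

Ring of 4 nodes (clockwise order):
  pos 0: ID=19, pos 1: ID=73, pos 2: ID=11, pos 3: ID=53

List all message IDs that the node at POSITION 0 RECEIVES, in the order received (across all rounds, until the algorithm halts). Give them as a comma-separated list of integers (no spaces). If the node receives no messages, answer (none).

Round 1: pos1(id73) recv 19: drop; pos2(id11) recv 73: fwd; pos3(id53) recv 11: drop; pos0(id19) recv 53: fwd
Round 2: pos3(id53) recv 73: fwd; pos1(id73) recv 53: drop
Round 3: pos0(id19) recv 73: fwd
Round 4: pos1(id73) recv 73: ELECTED

Answer: 53,73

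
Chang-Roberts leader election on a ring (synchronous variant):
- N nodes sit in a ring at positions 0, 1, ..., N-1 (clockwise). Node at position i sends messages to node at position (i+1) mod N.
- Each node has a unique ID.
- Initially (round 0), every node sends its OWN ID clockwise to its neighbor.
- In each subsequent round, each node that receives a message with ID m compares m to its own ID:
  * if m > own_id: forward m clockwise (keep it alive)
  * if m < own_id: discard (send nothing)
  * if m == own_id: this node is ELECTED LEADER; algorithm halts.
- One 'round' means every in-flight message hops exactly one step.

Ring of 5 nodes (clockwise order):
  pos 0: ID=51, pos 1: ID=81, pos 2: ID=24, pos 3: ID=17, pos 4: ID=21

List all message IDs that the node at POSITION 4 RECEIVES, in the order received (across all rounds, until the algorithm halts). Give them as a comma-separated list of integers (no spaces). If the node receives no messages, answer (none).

Answer: 17,24,81

Derivation:
Round 1: pos1(id81) recv 51: drop; pos2(id24) recv 81: fwd; pos3(id17) recv 24: fwd; pos4(id21) recv 17: drop; pos0(id51) recv 21: drop
Round 2: pos3(id17) recv 81: fwd; pos4(id21) recv 24: fwd
Round 3: pos4(id21) recv 81: fwd; pos0(id51) recv 24: drop
Round 4: pos0(id51) recv 81: fwd
Round 5: pos1(id81) recv 81: ELECTED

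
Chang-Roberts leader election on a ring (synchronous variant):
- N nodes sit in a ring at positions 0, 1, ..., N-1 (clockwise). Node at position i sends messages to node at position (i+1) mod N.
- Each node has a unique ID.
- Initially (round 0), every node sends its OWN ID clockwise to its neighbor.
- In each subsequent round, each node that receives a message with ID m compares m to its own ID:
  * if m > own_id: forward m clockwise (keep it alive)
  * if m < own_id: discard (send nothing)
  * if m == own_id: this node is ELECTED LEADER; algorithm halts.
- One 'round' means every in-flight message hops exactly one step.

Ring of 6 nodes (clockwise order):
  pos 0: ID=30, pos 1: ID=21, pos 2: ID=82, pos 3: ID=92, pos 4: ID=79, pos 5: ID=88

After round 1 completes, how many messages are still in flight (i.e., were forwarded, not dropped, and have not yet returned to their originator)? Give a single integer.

Round 1: pos1(id21) recv 30: fwd; pos2(id82) recv 21: drop; pos3(id92) recv 82: drop; pos4(id79) recv 92: fwd; pos5(id88) recv 79: drop; pos0(id30) recv 88: fwd
After round 1: 3 messages still in flight

Answer: 3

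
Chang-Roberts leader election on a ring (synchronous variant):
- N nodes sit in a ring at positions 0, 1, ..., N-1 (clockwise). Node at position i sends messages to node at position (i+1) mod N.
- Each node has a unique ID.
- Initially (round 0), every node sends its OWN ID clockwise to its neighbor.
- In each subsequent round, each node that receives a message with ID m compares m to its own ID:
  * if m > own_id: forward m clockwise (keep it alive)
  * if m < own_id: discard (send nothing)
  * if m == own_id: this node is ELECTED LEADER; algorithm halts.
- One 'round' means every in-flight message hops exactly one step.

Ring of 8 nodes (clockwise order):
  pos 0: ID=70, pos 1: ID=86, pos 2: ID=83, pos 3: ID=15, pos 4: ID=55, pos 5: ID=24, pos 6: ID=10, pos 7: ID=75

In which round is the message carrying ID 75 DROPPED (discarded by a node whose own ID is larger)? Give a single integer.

Answer: 2

Derivation:
Round 1: pos1(id86) recv 70: drop; pos2(id83) recv 86: fwd; pos3(id15) recv 83: fwd; pos4(id55) recv 15: drop; pos5(id24) recv 55: fwd; pos6(id10) recv 24: fwd; pos7(id75) recv 10: drop; pos0(id70) recv 75: fwd
Round 2: pos3(id15) recv 86: fwd; pos4(id55) recv 83: fwd; pos6(id10) recv 55: fwd; pos7(id75) recv 24: drop; pos1(id86) recv 75: drop
Round 3: pos4(id55) recv 86: fwd; pos5(id24) recv 83: fwd; pos7(id75) recv 55: drop
Round 4: pos5(id24) recv 86: fwd; pos6(id10) recv 83: fwd
Round 5: pos6(id10) recv 86: fwd; pos7(id75) recv 83: fwd
Round 6: pos7(id75) recv 86: fwd; pos0(id70) recv 83: fwd
Round 7: pos0(id70) recv 86: fwd; pos1(id86) recv 83: drop
Round 8: pos1(id86) recv 86: ELECTED
Message ID 75 originates at pos 7; dropped at pos 1 in round 2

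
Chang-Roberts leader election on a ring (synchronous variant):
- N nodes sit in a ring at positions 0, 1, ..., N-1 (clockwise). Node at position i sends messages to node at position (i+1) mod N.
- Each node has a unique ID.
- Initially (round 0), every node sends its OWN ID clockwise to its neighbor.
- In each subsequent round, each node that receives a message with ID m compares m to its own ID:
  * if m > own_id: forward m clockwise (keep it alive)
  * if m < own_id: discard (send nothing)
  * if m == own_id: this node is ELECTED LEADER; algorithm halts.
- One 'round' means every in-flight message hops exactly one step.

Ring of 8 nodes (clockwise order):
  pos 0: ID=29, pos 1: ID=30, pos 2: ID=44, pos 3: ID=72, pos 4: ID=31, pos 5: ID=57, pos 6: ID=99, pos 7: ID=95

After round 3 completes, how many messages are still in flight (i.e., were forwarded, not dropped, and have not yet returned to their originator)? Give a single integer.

Answer: 2

Derivation:
Round 1: pos1(id30) recv 29: drop; pos2(id44) recv 30: drop; pos3(id72) recv 44: drop; pos4(id31) recv 72: fwd; pos5(id57) recv 31: drop; pos6(id99) recv 57: drop; pos7(id95) recv 99: fwd; pos0(id29) recv 95: fwd
Round 2: pos5(id57) recv 72: fwd; pos0(id29) recv 99: fwd; pos1(id30) recv 95: fwd
Round 3: pos6(id99) recv 72: drop; pos1(id30) recv 99: fwd; pos2(id44) recv 95: fwd
After round 3: 2 messages still in flight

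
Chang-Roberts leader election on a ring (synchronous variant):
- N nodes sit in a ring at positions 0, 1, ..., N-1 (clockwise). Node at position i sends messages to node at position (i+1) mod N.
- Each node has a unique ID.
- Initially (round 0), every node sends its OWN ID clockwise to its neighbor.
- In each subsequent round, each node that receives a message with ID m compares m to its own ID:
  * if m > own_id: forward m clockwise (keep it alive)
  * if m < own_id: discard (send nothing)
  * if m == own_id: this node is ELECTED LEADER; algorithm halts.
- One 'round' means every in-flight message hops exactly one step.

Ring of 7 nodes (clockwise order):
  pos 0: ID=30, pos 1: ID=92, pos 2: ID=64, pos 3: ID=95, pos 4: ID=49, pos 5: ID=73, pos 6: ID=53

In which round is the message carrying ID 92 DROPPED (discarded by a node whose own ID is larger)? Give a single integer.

Round 1: pos1(id92) recv 30: drop; pos2(id64) recv 92: fwd; pos3(id95) recv 64: drop; pos4(id49) recv 95: fwd; pos5(id73) recv 49: drop; pos6(id53) recv 73: fwd; pos0(id30) recv 53: fwd
Round 2: pos3(id95) recv 92: drop; pos5(id73) recv 95: fwd; pos0(id30) recv 73: fwd; pos1(id92) recv 53: drop
Round 3: pos6(id53) recv 95: fwd; pos1(id92) recv 73: drop
Round 4: pos0(id30) recv 95: fwd
Round 5: pos1(id92) recv 95: fwd
Round 6: pos2(id64) recv 95: fwd
Round 7: pos3(id95) recv 95: ELECTED
Message ID 92 originates at pos 1; dropped at pos 3 in round 2

Answer: 2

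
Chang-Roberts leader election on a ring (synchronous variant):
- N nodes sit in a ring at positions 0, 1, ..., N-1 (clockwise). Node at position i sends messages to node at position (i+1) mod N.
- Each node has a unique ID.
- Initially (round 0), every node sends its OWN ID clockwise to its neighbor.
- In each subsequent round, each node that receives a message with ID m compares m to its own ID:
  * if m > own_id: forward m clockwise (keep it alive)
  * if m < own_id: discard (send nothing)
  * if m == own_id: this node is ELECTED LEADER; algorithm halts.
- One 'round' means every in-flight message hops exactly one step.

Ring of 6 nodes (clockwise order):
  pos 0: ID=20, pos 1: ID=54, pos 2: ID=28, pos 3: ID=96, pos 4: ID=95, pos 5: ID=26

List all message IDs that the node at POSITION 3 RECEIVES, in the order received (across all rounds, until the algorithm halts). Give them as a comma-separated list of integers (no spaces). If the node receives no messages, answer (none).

Answer: 28,54,95,96

Derivation:
Round 1: pos1(id54) recv 20: drop; pos2(id28) recv 54: fwd; pos3(id96) recv 28: drop; pos4(id95) recv 96: fwd; pos5(id26) recv 95: fwd; pos0(id20) recv 26: fwd
Round 2: pos3(id96) recv 54: drop; pos5(id26) recv 96: fwd; pos0(id20) recv 95: fwd; pos1(id54) recv 26: drop
Round 3: pos0(id20) recv 96: fwd; pos1(id54) recv 95: fwd
Round 4: pos1(id54) recv 96: fwd; pos2(id28) recv 95: fwd
Round 5: pos2(id28) recv 96: fwd; pos3(id96) recv 95: drop
Round 6: pos3(id96) recv 96: ELECTED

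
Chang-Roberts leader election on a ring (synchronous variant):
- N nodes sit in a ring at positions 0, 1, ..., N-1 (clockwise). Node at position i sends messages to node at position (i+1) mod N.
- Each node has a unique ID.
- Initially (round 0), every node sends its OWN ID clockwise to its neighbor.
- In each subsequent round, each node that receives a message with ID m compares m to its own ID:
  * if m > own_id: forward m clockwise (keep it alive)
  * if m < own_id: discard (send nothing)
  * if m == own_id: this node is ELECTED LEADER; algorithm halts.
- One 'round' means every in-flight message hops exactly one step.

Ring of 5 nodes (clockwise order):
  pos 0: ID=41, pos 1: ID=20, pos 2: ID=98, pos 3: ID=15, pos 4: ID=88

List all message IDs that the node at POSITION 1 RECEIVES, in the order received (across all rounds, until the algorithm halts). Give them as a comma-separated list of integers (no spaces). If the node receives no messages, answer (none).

Answer: 41,88,98

Derivation:
Round 1: pos1(id20) recv 41: fwd; pos2(id98) recv 20: drop; pos3(id15) recv 98: fwd; pos4(id88) recv 15: drop; pos0(id41) recv 88: fwd
Round 2: pos2(id98) recv 41: drop; pos4(id88) recv 98: fwd; pos1(id20) recv 88: fwd
Round 3: pos0(id41) recv 98: fwd; pos2(id98) recv 88: drop
Round 4: pos1(id20) recv 98: fwd
Round 5: pos2(id98) recv 98: ELECTED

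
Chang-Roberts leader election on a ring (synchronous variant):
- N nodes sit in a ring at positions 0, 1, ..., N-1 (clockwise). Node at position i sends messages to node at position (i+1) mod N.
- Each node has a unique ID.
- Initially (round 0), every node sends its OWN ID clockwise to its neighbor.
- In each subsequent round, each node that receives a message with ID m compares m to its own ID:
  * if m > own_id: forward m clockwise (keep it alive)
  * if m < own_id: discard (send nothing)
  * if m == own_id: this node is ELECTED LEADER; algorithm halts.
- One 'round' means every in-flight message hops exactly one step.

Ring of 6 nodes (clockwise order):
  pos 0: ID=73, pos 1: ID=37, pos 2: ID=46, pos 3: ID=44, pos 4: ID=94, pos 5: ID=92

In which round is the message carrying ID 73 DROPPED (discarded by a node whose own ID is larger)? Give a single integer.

Answer: 4

Derivation:
Round 1: pos1(id37) recv 73: fwd; pos2(id46) recv 37: drop; pos3(id44) recv 46: fwd; pos4(id94) recv 44: drop; pos5(id92) recv 94: fwd; pos0(id73) recv 92: fwd
Round 2: pos2(id46) recv 73: fwd; pos4(id94) recv 46: drop; pos0(id73) recv 94: fwd; pos1(id37) recv 92: fwd
Round 3: pos3(id44) recv 73: fwd; pos1(id37) recv 94: fwd; pos2(id46) recv 92: fwd
Round 4: pos4(id94) recv 73: drop; pos2(id46) recv 94: fwd; pos3(id44) recv 92: fwd
Round 5: pos3(id44) recv 94: fwd; pos4(id94) recv 92: drop
Round 6: pos4(id94) recv 94: ELECTED
Message ID 73 originates at pos 0; dropped at pos 4 in round 4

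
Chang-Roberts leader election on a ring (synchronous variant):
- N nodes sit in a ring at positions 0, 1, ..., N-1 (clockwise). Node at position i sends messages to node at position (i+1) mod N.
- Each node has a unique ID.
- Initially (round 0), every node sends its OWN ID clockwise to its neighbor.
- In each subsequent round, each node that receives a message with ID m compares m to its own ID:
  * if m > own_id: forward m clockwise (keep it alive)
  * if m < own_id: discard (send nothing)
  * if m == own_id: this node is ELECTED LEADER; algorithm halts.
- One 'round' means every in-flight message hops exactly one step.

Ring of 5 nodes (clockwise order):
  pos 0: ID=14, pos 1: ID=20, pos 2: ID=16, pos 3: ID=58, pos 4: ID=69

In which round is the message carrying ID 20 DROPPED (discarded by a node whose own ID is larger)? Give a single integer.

Round 1: pos1(id20) recv 14: drop; pos2(id16) recv 20: fwd; pos3(id58) recv 16: drop; pos4(id69) recv 58: drop; pos0(id14) recv 69: fwd
Round 2: pos3(id58) recv 20: drop; pos1(id20) recv 69: fwd
Round 3: pos2(id16) recv 69: fwd
Round 4: pos3(id58) recv 69: fwd
Round 5: pos4(id69) recv 69: ELECTED
Message ID 20 originates at pos 1; dropped at pos 3 in round 2

Answer: 2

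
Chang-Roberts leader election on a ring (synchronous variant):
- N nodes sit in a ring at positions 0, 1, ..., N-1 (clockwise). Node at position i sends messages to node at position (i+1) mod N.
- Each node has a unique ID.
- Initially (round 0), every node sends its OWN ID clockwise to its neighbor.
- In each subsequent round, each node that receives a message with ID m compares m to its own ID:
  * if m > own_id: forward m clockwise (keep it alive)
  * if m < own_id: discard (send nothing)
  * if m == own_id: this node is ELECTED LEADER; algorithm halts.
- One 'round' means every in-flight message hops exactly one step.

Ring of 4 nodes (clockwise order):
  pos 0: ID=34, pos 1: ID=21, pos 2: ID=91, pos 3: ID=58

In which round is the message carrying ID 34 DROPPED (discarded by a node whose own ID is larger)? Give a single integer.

Round 1: pos1(id21) recv 34: fwd; pos2(id91) recv 21: drop; pos3(id58) recv 91: fwd; pos0(id34) recv 58: fwd
Round 2: pos2(id91) recv 34: drop; pos0(id34) recv 91: fwd; pos1(id21) recv 58: fwd
Round 3: pos1(id21) recv 91: fwd; pos2(id91) recv 58: drop
Round 4: pos2(id91) recv 91: ELECTED
Message ID 34 originates at pos 0; dropped at pos 2 in round 2

Answer: 2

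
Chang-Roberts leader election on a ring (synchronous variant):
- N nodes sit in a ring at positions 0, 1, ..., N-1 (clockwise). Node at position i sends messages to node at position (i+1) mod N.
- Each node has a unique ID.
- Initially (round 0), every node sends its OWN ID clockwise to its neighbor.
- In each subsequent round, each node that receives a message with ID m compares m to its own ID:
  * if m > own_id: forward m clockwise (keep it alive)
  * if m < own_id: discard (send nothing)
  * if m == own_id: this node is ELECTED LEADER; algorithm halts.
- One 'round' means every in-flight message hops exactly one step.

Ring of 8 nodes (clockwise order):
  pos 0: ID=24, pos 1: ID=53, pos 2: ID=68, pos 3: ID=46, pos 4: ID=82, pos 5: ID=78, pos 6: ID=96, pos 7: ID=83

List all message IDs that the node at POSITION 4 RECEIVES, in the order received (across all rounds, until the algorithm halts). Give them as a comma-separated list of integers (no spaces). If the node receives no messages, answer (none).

Round 1: pos1(id53) recv 24: drop; pos2(id68) recv 53: drop; pos3(id46) recv 68: fwd; pos4(id82) recv 46: drop; pos5(id78) recv 82: fwd; pos6(id96) recv 78: drop; pos7(id83) recv 96: fwd; pos0(id24) recv 83: fwd
Round 2: pos4(id82) recv 68: drop; pos6(id96) recv 82: drop; pos0(id24) recv 96: fwd; pos1(id53) recv 83: fwd
Round 3: pos1(id53) recv 96: fwd; pos2(id68) recv 83: fwd
Round 4: pos2(id68) recv 96: fwd; pos3(id46) recv 83: fwd
Round 5: pos3(id46) recv 96: fwd; pos4(id82) recv 83: fwd
Round 6: pos4(id82) recv 96: fwd; pos5(id78) recv 83: fwd
Round 7: pos5(id78) recv 96: fwd; pos6(id96) recv 83: drop
Round 8: pos6(id96) recv 96: ELECTED

Answer: 46,68,83,96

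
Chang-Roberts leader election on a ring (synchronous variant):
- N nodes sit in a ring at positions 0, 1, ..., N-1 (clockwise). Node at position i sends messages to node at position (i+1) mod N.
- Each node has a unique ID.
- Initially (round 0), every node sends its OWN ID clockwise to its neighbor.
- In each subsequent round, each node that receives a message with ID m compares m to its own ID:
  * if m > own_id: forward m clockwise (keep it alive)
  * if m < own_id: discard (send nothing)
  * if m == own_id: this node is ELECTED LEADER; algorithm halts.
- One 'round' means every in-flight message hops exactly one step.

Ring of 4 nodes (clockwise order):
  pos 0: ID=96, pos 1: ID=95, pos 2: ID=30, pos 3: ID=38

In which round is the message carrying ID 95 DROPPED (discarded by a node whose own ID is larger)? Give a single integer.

Answer: 3

Derivation:
Round 1: pos1(id95) recv 96: fwd; pos2(id30) recv 95: fwd; pos3(id38) recv 30: drop; pos0(id96) recv 38: drop
Round 2: pos2(id30) recv 96: fwd; pos3(id38) recv 95: fwd
Round 3: pos3(id38) recv 96: fwd; pos0(id96) recv 95: drop
Round 4: pos0(id96) recv 96: ELECTED
Message ID 95 originates at pos 1; dropped at pos 0 in round 3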